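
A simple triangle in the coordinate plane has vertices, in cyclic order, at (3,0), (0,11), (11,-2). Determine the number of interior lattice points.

By the shoelace formula, twice the signed area is |[3·11 − 0·0] + [0·(-2) − 11·11] + [11·0 − 3·(-2)]| = 82, so the area is 41.
Along each edge there are gcd(|Δx|,|Δy|)+1 lattice points, so counting each shared vertex once the boundary has gcd(3,11) + gcd(11,13) + gcd(8,2) = 1+1+2 = 4.
By Pick's theorem A = I + B/2 − 1, so I = 41 − 4/2 + 1 = 40.

40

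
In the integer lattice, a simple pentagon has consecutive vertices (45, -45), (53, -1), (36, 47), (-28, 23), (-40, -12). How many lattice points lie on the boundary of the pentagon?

Along each edge there are gcd(|Δx|,|Δy|)+1 lattice points, so counting each shared vertex once the boundary has gcd(8,44) + gcd(17,48) + gcd(64,24) + gcd(12,35) + gcd(85,33) = 4+1+8+1+1 = 15.

15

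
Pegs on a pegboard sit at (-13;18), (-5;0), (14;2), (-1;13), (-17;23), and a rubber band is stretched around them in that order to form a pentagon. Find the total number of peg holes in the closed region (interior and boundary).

Using the shoelace formula, 2A = |[(-13)·0 − (-5)·18] + [(-5)·2 − 14·0] + [14·13 − (-1)·2] + [(-1)·23 − (-17)·13] + [(-17)·18 − (-13)·23]| = 455, so the area is 455/2.
Along each edge there are gcd(|Δx|,|Δy|)+1 lattice points, so counting each shared vertex once the boundary has gcd(8,18) + gcd(19,2) + gcd(15,11) + gcd(16,10) + gcd(4,5) = 2+1+1+2+1 = 7.
Pick's theorem gives I = A − B/2 + 1 = 455/2 − 7/2 + 1 = 225, so the closed region contains I + B = 225 + 7 = 232 lattice points.

232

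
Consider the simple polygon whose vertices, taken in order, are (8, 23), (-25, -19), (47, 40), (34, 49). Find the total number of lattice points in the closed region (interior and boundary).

Using the shoelace formula, 2A = |[8·(-19) − (-25)·23] + [(-25)·40 − 47·(-19)] + [47·49 − 34·40] + [34·23 − 8·49]| = 1649, so the area is 1649/2.
Summing gcd(|Δx|,|Δy|) over the edges gives the boundary count: gcd(33,42) + gcd(72,59) + gcd(13,9) + gcd(26,26) = 3+1+1+26 = 31.
Pick's theorem gives I = A − B/2 + 1 = 1649/2 − 31/2 + 1 = 810, so the closed region contains I + B = 810 + 31 = 841 lattice points.

841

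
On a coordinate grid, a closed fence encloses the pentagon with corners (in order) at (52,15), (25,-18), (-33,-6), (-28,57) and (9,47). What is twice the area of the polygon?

The shoelace formula gives twice the area as |[52·(-18) − 25·15] + [25·(-6) − (-33)·(-18)] + [(-33)·57 − (-28)·(-6)] + [(-28)·47 − 9·57] + [9·15 − 52·47]| = 8242, so the area is 4121.

8242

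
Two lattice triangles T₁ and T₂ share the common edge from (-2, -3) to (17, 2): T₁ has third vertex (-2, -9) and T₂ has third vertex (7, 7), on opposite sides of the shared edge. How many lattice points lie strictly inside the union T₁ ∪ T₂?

124

The union is the simple quadrilateral with vertices (-2, -3), (-2, -9), (17, 2), (7, 7) in order.
Using the shoelace formula, 2A = |((-2)·(-9) − (-2)·(-3)) + ((-2)·2 − 17·(-9)) + (17·7 − 7·2) + (7·(-3) − (-2)·7)| = 259, so the area is 129.5.
The number of boundary lattice points is Σ gcd(|Δx|,|Δy|) = gcd(0,6) + gcd(19,11) + gcd(10,5) + gcd(9,10) = 6+1+5+1 = 13.
By Pick's theorem I = A − B/2 + 1 = 129.5 − 13/2 + 1 = 124.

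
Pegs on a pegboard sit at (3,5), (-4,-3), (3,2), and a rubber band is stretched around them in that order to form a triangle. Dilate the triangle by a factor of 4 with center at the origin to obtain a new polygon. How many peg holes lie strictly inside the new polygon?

159

Using the shoelace formula, 2A = |(3·(-3) − (-4)·5) + ((-4)·2 − 3·(-3)) + (3·5 − 3·2)| = 21, so the area is 21/2.
The number of boundary lattice points is Σ gcd(|Δx|,|Δy|) = gcd(7,8) + gcd(7,5) + gcd(0,3) = 1+1+3 = 5.
Scaling by 4 multiplies the area by 4² = 16 (so the new area is 168) and multiplies the boundary lattice-point count by 4, giving 20.
By Pick's theorem, the interior count of the dilated polygon is 168 − 20/2 + 1 = 159.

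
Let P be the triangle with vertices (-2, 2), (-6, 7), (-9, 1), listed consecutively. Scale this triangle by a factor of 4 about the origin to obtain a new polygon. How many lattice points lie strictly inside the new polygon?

Using the shoelace formula, 2A = |((-2)·7 − (-6)·2) + ((-6)·1 − (-9)·7) + ((-9)·2 − (-2)·1)| = 39, so the area is 19.5.
The number of boundary lattice points is Σ gcd(|Δx|,|Δy|) = gcd(4,5) + gcd(3,6) + gcd(7,1) = 1+3+1 = 5.
Scaling by 4 multiplies the area by 4² = 16 (so the new area is 312) and multiplies the boundary lattice-point count by 4, giving 20.
By Pick's theorem, the interior count of the dilated polygon is 312 − 20/2 + 1 = 303.

303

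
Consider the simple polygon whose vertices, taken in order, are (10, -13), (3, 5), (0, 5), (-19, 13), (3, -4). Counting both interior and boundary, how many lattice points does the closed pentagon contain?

123

Using the shoelace formula, 2A = |[10·5 − 3·(-13)] + [3·5 − 0·5] + [0·13 − (-19)·5] + [(-19)·(-4) − 3·13] + [3·(-13) − 10·(-4)]| = 237, so the area is 118.5.
Along each edge there are gcd(|Δx|,|Δy|)+1 lattice points, so counting each shared vertex once the boundary has gcd(7,18) + gcd(3,0) + gcd(19,8) + gcd(22,17) + gcd(7,9) = 1+3+1+1+1 = 7.
Pick's theorem gives I = A − B/2 + 1 = 118.5 − 7/2 + 1 = 116, so the closed region contains I + B = 116 + 7 = 123 lattice points.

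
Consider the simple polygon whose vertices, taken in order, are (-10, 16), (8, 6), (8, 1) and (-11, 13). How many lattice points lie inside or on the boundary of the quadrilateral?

85

The shoelace formula gives twice the area as |[(-10)·6 − 8·16] + [8·1 − 8·6] + [8·13 − (-11)·1] + [(-11)·16 − (-10)·13]| = 159, so the area is 159/2.
The number of boundary lattice points is Σ gcd(|Δx|,|Δy|) = gcd(18,10) + gcd(0,5) + gcd(19,12) + gcd(1,3) = 2+5+1+1 = 9.
Pick's theorem gives I = A − B/2 + 1 = 159/2 − 9/2 + 1 = 76, so the closed region contains I + B = 76 + 9 = 85 lattice points.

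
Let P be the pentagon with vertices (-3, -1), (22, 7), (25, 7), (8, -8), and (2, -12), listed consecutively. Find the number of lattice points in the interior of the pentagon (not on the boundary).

194

Using the shoelace formula, 2A = |[(-3)·7 − 22·(-1)] + [22·7 − 25·7] + [25·(-8) − 8·7] + [8·(-12) − 2·(-8)] + [2·(-1) − (-3)·(-12)]| = 394, so the area is 197.
The number of boundary lattice points is Σ gcd(|Δx|,|Δy|) = gcd(25,8) + gcd(3,0) + gcd(17,15) + gcd(6,4) + gcd(5,11) = 1+3+1+2+1 = 8.
Pick's theorem gives I = A − B/2 + 1 = 197 − 8/2 + 1 = 194.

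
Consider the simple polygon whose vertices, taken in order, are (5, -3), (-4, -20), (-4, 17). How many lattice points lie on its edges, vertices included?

The number of boundary lattice points is Σ gcd(|Δx|,|Δy|) = gcd(9,17) + gcd(0,37) + gcd(9,20) = 1+37+1 = 39.

39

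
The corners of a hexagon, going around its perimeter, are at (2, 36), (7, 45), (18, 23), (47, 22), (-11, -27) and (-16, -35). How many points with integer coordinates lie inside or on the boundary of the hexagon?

1547

By the shoelace formula, twice the signed area is |(2·45 − 7·36) + (7·23 − 18·45) + (18·22 − 47·23) + (47·(-27) − (-11)·22) + ((-11)·(-35) − (-16)·(-27)) + ((-16)·36 − 2·(-35))| = 3076, so the area is 1538.
Summing gcd(|Δx|,|Δy|) over the edges gives the boundary count: gcd(5,9) + gcd(11,22) + gcd(29,1) + gcd(58,49) + gcd(5,8) + gcd(18,71) = 1+11+1+1+1+1 = 16.
Pick's theorem gives I = A − B/2 + 1 = 1538 − 16/2 + 1 = 1531, so the closed region contains I + B = 1531 + 16 = 1547 lattice points.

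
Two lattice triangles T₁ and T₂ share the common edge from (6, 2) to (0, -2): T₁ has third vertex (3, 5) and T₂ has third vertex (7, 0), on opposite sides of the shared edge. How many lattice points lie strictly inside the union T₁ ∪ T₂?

The union is the simple quadrilateral with vertices (6, 2), (3, 5), (0, -2), (7, 0) in order.
By the shoelace formula, twice the signed area is |(6·5 − 3·2) + (3·(-2) − 0·5) + (0·0 − 7·(-2)) + (7·2 − 6·0)| = 46, so the area is 23.
The number of boundary lattice points is Σ gcd(|Δx|,|Δy|) = gcd(3,3) + gcd(3,7) + gcd(7,2) + gcd(1,2) = 3+1+1+1 = 6.
By Pick's theorem I = A − B/2 + 1 = 23 − 6/2 + 1 = 21.

21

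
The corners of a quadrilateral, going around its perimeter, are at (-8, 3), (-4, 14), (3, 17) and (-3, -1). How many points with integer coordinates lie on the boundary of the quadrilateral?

Summing gcd(|Δx|,|Δy|) over the edges gives the boundary count: gcd(4,11) + gcd(7,3) + gcd(6,18) + gcd(5,4) = 1+1+6+1 = 9.

9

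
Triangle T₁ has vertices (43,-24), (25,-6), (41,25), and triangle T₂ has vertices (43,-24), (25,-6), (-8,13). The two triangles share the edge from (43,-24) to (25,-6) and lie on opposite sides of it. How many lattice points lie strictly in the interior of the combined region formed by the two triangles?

548

The union is the simple quadrilateral with vertices (43,-24), (41,25), (25,-6), (-8,13) in order.
The shoelace formula gives twice the area as |(43·25 − 41·(-24)) + (41·(-6) − 25·25) + (25·13 − (-8)·(-6)) + ((-8)·(-24) − 43·13)| = 1098, so the area is 549.
The number of boundary lattice points is Σ gcd(|Δx|,|Δy|) = gcd(2,49) + gcd(16,31) + gcd(33,19) + gcd(51,37) = 1+1+1+1 = 4.
By Pick's theorem I = A − B/2 + 1 = 549 − 4/2 + 1 = 548.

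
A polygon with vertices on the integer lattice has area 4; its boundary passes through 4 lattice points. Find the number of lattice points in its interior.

From Pick's theorem, I = A − B/2 + 1 = 4 − 4/2 + 1 = 3.

3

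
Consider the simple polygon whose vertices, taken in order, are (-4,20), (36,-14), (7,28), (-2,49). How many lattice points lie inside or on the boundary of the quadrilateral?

503

Using the shoelace formula, 2A = |[(-4)·(-14) − 36·20] + [36·28 − 7·(-14)] + [7·49 − (-2)·28] + [(-2)·20 − (-4)·49]| = 997, so the area is 997/2.
The number of boundary lattice points is Σ gcd(|Δx|,|Δy|) = gcd(40,34) + gcd(29,42) + gcd(9,21) + gcd(2,29) = 2+1+3+1 = 7.
Pick's theorem gives I = A − B/2 + 1 = 997/2 − 7/2 + 1 = 496, so the closed region contains I + B = 496 + 7 = 503 lattice points.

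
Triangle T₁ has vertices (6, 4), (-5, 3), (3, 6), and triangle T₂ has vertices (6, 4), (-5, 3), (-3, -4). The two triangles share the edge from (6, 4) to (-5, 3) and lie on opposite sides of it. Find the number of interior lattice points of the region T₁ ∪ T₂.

51

The union is the simple quadrilateral with vertices (6, 4), (3, 6), (-5, 3), (-3, -4) in order.
The shoelace formula gives twice the area as |[6·6 − 3·4] + [3·3 − (-5)·6] + [(-5)·(-4) − (-3)·3] + [(-3)·4 − 6·(-4)]| = 104, so the area is 52.
The number of boundary lattice points is Σ gcd(|Δx|,|Δy|) = gcd(3,2) + gcd(8,3) + gcd(2,7) + gcd(9,8) = 1+1+1+1 = 4.
By Pick's theorem I = A − B/2 + 1 = 52 − 4/2 + 1 = 51.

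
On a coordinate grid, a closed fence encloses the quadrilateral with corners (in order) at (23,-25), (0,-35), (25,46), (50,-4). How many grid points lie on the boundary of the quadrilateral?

Summing gcd(|Δx|,|Δy|) over the edges gives the boundary count: gcd(23,10) + gcd(25,81) + gcd(25,50) + gcd(27,21) = 1+1+25+3 = 30.

30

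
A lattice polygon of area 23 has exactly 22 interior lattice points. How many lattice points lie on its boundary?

4

Pick's theorem gives A = I + B/2 − 1, so B = 2(A − I + 1) = 2(23 − 22 + 1) = 4.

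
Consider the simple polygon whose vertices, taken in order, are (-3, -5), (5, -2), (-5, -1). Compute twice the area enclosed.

38

By the shoelace formula, twice the signed area is |[(-3)·(-2) − 5·(-5)] + [5·(-1) − (-5)·(-2)] + [(-5)·(-5) − (-3)·(-1)]| = 38, so the area is 19.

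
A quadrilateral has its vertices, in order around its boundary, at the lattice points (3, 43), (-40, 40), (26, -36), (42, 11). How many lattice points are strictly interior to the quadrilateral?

2904

By the shoelace formula, twice the signed area is |(3·40 − (-40)·43) + ((-40)·(-36) − 26·40) + (26·11 − 42·(-36)) + (42·43 − 3·11)| = 5811, so the area is 5811/2.
Summing gcd(|Δx|,|Δy|) over the edges gives the boundary count: gcd(43,3) + gcd(66,76) + gcd(16,47) + gcd(39,32) = 1+2+1+1 = 5.
Pick's theorem gives I = A − B/2 + 1 = 5811/2 − 5/2 + 1 = 2904.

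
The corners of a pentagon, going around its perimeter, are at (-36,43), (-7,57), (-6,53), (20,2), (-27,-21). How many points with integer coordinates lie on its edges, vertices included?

5

Along each edge there are gcd(|Δx|,|Δy|)+1 lattice points, so counting each shared vertex once the boundary has gcd(29,14) + gcd(1,4) + gcd(26,51) + gcd(47,23) + gcd(9,64) = 1+1+1+1+1 = 5.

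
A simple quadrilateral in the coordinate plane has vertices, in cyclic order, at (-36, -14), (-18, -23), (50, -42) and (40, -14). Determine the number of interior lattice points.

The shoelace formula gives twice the area as |[(-36)·(-23) − (-18)·(-14)] + [(-18)·(-42) − 50·(-23)] + [50·(-14) − 40·(-42)] + [40·(-14) − (-36)·(-14)]| = 2398, so the area is 1199.
Summing gcd(|Δx|,|Δy|) over the edges gives the boundary count: gcd(18,9) + gcd(68,19) + gcd(10,28) + gcd(76,0) = 9+1+2+76 = 88.
By Pick's theorem A = I + B/2 − 1, so I = 1199 − 88/2 + 1 = 1156.

1156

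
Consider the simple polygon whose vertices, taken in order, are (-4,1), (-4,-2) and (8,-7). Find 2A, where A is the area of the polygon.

36

Using the shoelace formula, 2A = |((-4)·(-2) − (-4)·1) + ((-4)·(-7) − 8·(-2)) + (8·1 − (-4)·(-7))| = 36, so the area is 18.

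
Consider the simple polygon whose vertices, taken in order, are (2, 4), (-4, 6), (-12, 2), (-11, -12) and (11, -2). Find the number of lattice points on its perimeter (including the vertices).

Summing gcd(|Δx|,|Δy|) over the edges gives the boundary count: gcd(6,2) + gcd(8,4) + gcd(1,14) + gcd(22,10) + gcd(9,6) = 2+4+1+2+3 = 12.

12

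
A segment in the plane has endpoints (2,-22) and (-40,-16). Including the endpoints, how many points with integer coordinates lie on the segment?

7

The number of lattice points on a segment between lattice points is gcd(|Δx|,|Δy|) + 1 = gcd(42,6) + 1 = 6 + 1 = 7.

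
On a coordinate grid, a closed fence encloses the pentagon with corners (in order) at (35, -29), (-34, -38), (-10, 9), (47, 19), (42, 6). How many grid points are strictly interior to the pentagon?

Using the shoelace formula, 2A = |[35·(-38) − (-34)·(-29)] + [(-34)·9 − (-10)·(-38)] + [(-10)·19 − 47·9] + [47·6 − 42·19] + [42·(-29) − 35·6]| = 5559, so the area is 5559/2.
Summing gcd(|Δx|,|Δy|) over the edges gives the boundary count: gcd(69,9) + gcd(24,47) + gcd(57,10) + gcd(5,13) + gcd(7,35) = 3+1+1+1+7 = 13.
By Pick's theorem A = I + B/2 − 1, so I = 5559/2 − 13/2 + 1 = 2774.

2774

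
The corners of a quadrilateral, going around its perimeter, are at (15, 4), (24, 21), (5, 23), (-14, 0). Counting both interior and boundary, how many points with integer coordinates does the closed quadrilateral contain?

By the shoelace formula, twice the signed area is |(15·21 − 24·4) + (24·23 − 5·21) + (5·0 − (-14)·23) + ((-14)·4 − 15·0)| = 932, so the area is 466.
Summing gcd(|Δx|,|Δy|) over the edges gives the boundary count: gcd(9,17) + gcd(19,2) + gcd(19,23) + gcd(29,4) = 1+1+1+1 = 4.
Pick's theorem gives I = A − B/2 + 1 = 466 − 4/2 + 1 = 465, so the closed region contains I + B = 465 + 4 = 469 lattice points.

469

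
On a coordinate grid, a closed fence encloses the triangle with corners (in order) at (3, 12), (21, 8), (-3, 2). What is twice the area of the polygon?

204

By the shoelace formula, twice the signed area is |[3·8 − 21·12] + [21·2 − (-3)·8] + [(-3)·12 − 3·2]| = 204, so the area is 102.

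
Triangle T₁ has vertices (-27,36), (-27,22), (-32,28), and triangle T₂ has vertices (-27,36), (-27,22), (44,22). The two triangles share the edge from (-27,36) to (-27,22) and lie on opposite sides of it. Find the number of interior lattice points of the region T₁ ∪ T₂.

The union is the simple quadrilateral with vertices (-27,36), (-32,28), (-27,22), (44,22) in order.
Using the shoelace formula, 2A = |((-27)·28 − (-32)·36) + ((-32)·22 − (-27)·28) + ((-27)·22 − 44·22) + (44·36 − (-27)·22)| = 1064, so the area is 532.
The number of boundary lattice points is Σ gcd(|Δx|,|Δy|) = gcd(5,8) + gcd(5,6) + gcd(71,0) + gcd(71,14) = 1+1+71+1 = 74.
By Pick's theorem I = A − B/2 + 1 = 532 − 74/2 + 1 = 496.

496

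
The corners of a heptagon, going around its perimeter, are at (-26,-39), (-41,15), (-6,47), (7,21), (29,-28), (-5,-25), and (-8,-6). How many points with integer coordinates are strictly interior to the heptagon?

2972

Using the shoelace formula, 2A = |((-26)·15 − (-41)·(-39)) + ((-41)·47 − (-6)·15) + ((-6)·21 − 7·47) + (7·(-28) − 29·21) + (29·(-25) − (-5)·(-28)) + ((-5)·(-6) − (-8)·(-25)) + ((-8)·(-39) − (-26)·(-6))| = 5965, so the area is 5965/2.
The number of boundary lattice points is Σ gcd(|Δx|,|Δy|) = gcd(15,54) + gcd(35,32) + gcd(13,26) + gcd(22,49) + gcd(34,3) + gcd(3,19) + gcd(18,33) = 3+1+13+1+1+1+3 = 23.
Pick's theorem gives I = A − B/2 + 1 = 5965/2 − 23/2 + 1 = 2972.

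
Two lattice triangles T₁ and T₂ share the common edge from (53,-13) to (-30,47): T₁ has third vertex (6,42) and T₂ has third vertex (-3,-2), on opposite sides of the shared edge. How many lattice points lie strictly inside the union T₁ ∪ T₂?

The union is the simple quadrilateral with vertices (53,-13), (6,42), (-30,47), (-3,-2) in order.
The shoelace formula gives twice the area as |[53·42 − 6·(-13)] + [6·47 − (-30)·42] + [(-30)·(-2) − (-3)·47] + [(-3)·(-13) − 53·(-2)]| = 4192, so the area is 2096.
Along each edge there are gcd(|Δx|,|Δy|)+1 lattice points, so counting each shared vertex once the boundary has gcd(47,55) + gcd(36,5) + gcd(27,49) + gcd(56,11) = 1+1+1+1 = 4.
By Pick's theorem I = A − B/2 + 1 = 2096 − 4/2 + 1 = 2095.

2095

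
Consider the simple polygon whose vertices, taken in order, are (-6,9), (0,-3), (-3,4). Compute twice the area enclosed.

By the shoelace formula, twice the signed area is |[(-6)·(-3) − 0·9] + [0·4 − (-3)·(-3)] + [(-3)·9 − (-6)·4]| = 6, so the area is 3.

6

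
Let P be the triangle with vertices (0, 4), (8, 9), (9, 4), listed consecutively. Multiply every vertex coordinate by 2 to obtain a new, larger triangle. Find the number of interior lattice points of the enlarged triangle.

80

Using the shoelace formula, 2A = |(0·9 − 8·4) + (8·4 − 9·9) + (9·4 − 0·4)| = 45, so the area is 22.5.
The number of boundary lattice points is Σ gcd(|Δx|,|Δy|) = gcd(8,5) + gcd(1,5) + gcd(9,0) = 1+1+9 = 11.
Scaling by 2 multiplies the area by 2² = 4 (so the new area is 90) and multiplies the boundary lattice-point count by 2, giving 22.
By Pick's theorem, the interior count of the dilated polygon is 90 − 22/2 + 1 = 80.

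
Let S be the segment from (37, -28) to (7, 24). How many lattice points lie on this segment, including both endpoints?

3

The number of lattice points on a segment between lattice points is gcd(|Δx|,|Δy|) + 1 = gcd(30,52) + 1 = 2 + 1 = 3.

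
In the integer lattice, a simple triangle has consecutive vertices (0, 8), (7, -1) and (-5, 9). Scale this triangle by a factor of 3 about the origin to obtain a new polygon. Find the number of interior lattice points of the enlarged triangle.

166

The shoelace formula gives twice the area as |(0·(-1) − 7·8) + (7·9 − (-5)·(-1)) + ((-5)·8 − 0·9)| = 38, so the area is 19.
The number of boundary lattice points is Σ gcd(|Δx|,|Δy|) = gcd(7,9) + gcd(12,10) + gcd(5,1) = 1+2+1 = 4.
Scaling by 3 multiplies the area by 3² = 9 (so the new area is 171) and multiplies the boundary lattice-point count by 3, giving 12.
By Pick's theorem, the interior count of the dilated polygon is 171 − 12/2 + 1 = 166.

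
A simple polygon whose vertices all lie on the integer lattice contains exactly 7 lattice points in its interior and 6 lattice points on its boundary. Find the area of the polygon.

9

Pick's theorem states A = I + B/2 − 1, so A = 7 + 6/2 − 1 = 9.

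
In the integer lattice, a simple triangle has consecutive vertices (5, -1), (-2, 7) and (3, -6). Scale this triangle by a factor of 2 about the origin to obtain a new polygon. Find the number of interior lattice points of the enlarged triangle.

100

By the shoelace formula, twice the signed area is |(5·7 − (-2)·(-1)) + ((-2)·(-6) − 3·7) + (3·(-1) − 5·(-6))| = 51, so the area is 51/2.
The number of boundary lattice points is Σ gcd(|Δx|,|Δy|) = gcd(7,8) + gcd(5,13) + gcd(2,5) = 1+1+1 = 3.
Scaling by 2 multiplies the area by 2² = 4 (so the new area is 102) and multiplies the boundary lattice-point count by 2, giving 6.
By Pick's theorem, the interior count of the dilated polygon is 102 − 6/2 + 1 = 100.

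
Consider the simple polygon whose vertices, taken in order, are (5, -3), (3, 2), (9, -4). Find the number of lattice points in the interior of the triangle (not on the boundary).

6

The shoelace formula gives twice the area as |[5·2 − 3·(-3)] + [3·(-4) − 9·2] + [9·(-3) − 5·(-4)]| = 18, so the area is 9.
Along each edge there are gcd(|Δx|,|Δy|)+1 lattice points, so counting each shared vertex once the boundary has gcd(2,5) + gcd(6,6) + gcd(4,1) = 1+6+1 = 8.
By Pick's theorem A = I + B/2 − 1, so I = 9 − 8/2 + 1 = 6.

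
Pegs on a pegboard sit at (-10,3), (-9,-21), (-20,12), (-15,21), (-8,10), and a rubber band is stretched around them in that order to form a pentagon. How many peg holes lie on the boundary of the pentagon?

Along each edge there are gcd(|Δx|,|Δy|)+1 lattice points, so counting each shared vertex once the boundary has gcd(1,24) + gcd(11,33) + gcd(5,9) + gcd(7,11) + gcd(2,7) = 1+11+1+1+1 = 15.

15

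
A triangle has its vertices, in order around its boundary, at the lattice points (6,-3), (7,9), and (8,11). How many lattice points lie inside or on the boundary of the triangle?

Using the shoelace formula, 2A = |(6·9 − 7·(-3)) + (7·11 − 8·9) + (8·(-3) − 6·11)| = 10, so the area is 5.
Along each edge there are gcd(|Δx|,|Δy|)+1 lattice points, so counting each shared vertex once the boundary has gcd(1,12) + gcd(1,2) + gcd(2,14) = 1+1+2 = 4.
Pick's theorem gives I = A − B/2 + 1 = 5 − 4/2 + 1 = 4, so the closed region contains I + B = 4 + 4 = 8 lattice points.

8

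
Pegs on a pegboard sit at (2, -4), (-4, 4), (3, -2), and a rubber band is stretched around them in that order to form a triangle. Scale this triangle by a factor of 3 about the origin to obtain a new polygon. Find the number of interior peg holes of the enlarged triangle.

85

The shoelace formula gives twice the area as |[2·4 − (-4)·(-4)] + [(-4)·(-2) − 3·4] + [3·(-4) − 2·(-2)]| = 20, so the area is 10.
The number of boundary lattice points is Σ gcd(|Δx|,|Δy|) = gcd(6,8) + gcd(7,6) + gcd(1,2) = 2+1+1 = 4.
Scaling by 3 multiplies the area by 3² = 9 (so the new area is 90) and multiplies the boundary lattice-point count by 3, giving 12.
By Pick's theorem, the interior count of the dilated polygon is 90 − 12/2 + 1 = 85.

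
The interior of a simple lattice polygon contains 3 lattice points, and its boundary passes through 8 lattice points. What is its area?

By Pick's theorem, A = I + B/2 − 1 = 3 + 8/2 − 1 = 6.

6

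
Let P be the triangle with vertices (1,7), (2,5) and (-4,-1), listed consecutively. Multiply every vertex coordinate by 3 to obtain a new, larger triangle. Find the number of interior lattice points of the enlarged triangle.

By the shoelace formula, twice the signed area is |[1·5 − 2·7] + [2·(-1) − (-4)·5] + [(-4)·7 − 1·(-1)]| = 18, so the area is 9.
Along each edge there are gcd(|Δx|,|Δy|)+1 lattice points, so counting each shared vertex once the boundary has gcd(1,2) + gcd(6,6) + gcd(5,8) = 1+6+1 = 8.
Scaling by 3 multiplies the area by 3² = 9 (so the new area is 81) and multiplies the boundary lattice-point count by 3, giving 24.
By Pick's theorem, the interior count of the dilated polygon is 81 − 24/2 + 1 = 70.

70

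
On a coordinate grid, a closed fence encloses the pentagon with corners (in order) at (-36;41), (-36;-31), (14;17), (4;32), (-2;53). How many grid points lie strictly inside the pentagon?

By the shoelace formula, twice the signed area is |((-36)·(-31) − (-36)·41) + ((-36)·17 − 14·(-31)) + (14·32 − 4·17) + (4·53 − (-2)·32) + ((-2)·41 − (-36)·53)| = 4896, so the area is 2448.
Along each edge there are gcd(|Δx|,|Δy|)+1 lattice points, so counting each shared vertex once the boundary has gcd(0,72) + gcd(50,48) + gcd(10,15) + gcd(6,21) + gcd(34,12) = 72+2+5+3+2 = 84.
Pick's theorem gives I = A − B/2 + 1 = 2448 − 84/2 + 1 = 2407.

2407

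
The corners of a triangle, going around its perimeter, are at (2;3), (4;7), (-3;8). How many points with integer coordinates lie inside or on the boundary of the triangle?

20

The shoelace formula gives twice the area as |[2·7 − 4·3] + [4·8 − (-3)·7] + [(-3)·3 − 2·8]| = 30, so the area is 15.
The number of boundary lattice points is Σ gcd(|Δx|,|Δy|) = gcd(2,4) + gcd(7,1) + gcd(5,5) = 2+1+5 = 8.
Pick's theorem gives I = A − B/2 + 1 = 15 − 8/2 + 1 = 12, so the closed region contains I + B = 12 + 8 = 20 lattice points.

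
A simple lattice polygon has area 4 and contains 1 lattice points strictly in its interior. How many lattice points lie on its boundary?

Pick's theorem gives A = I + B/2 − 1, so B = 2(A − I + 1) = 2(4 − 1 + 1) = 8.

8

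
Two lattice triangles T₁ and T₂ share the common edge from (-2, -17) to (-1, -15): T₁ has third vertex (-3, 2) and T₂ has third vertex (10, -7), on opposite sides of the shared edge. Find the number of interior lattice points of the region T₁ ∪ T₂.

The union is the simple quadrilateral with vertices (-2, -17), (-3, 2), (-1, -15), (10, -7) in order.
Using the shoelace formula, 2A = |[(-2)·2 − (-3)·(-17)] + [(-3)·(-15) − (-1)·2] + [(-1)·(-7) − 10·(-15)] + [10·(-17) − (-2)·(-7)]| = 35, so the area is 35/2.
Summing gcd(|Δx|,|Δy|) over the edges gives the boundary count: gcd(1,19) + gcd(2,17) + gcd(11,8) + gcd(12,10) = 1+1+1+2 = 5.
By Pick's theorem I = A − B/2 + 1 = 35/2 − 5/2 + 1 = 16.

16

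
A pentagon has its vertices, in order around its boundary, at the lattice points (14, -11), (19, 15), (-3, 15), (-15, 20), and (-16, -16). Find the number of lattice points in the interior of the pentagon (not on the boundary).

923

Using the shoelace formula, 2A = |[14·15 − 19·(-11)] + [19·15 − (-3)·15] + [(-3)·20 − (-15)·15] + [(-15)·(-16) − (-16)·20] + [(-16)·(-11) − 14·(-16)]| = 1874, so the area is 937.
Summing gcd(|Δx|,|Δy|) over the edges gives the boundary count: gcd(5,26) + gcd(22,0) + gcd(12,5) + gcd(1,36) + gcd(30,5) = 1+22+1+1+5 = 30.
By Pick's theorem A = I + B/2 − 1, so I = 937 − 30/2 + 1 = 923.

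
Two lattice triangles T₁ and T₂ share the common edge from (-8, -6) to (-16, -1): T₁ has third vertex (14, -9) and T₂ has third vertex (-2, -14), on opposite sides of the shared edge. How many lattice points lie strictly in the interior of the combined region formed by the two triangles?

The union is the simple quadrilateral with vertices (-8, -6), (14, -9), (-16, -1), (-2, -14) in order.
The shoelace formula gives twice the area as |[(-8)·(-9) − 14·(-6)] + [14·(-1) − (-16)·(-9)] + [(-16)·(-14) − (-2)·(-1)] + [(-2)·(-6) − (-8)·(-14)]| = 120, so the area is 60.
Along each edge there are gcd(|Δx|,|Δy|)+1 lattice points, so counting each shared vertex once the boundary has gcd(22,3) + gcd(30,8) + gcd(14,13) + gcd(6,8) = 1+2+1+2 = 6.
By Pick's theorem I = A − B/2 + 1 = 60 − 6/2 + 1 = 58.

58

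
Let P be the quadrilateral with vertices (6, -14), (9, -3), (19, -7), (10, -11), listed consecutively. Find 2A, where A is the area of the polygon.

111

By the shoelace formula, twice the signed area is |(6·(-3) − 9·(-14)) + (9·(-7) − 19·(-3)) + (19·(-11) − 10·(-7)) + (10·(-14) − 6·(-11))| = 111, so the area is 111/2.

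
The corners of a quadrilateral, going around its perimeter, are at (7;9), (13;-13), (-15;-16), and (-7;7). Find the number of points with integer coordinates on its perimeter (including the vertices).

Along each edge there are gcd(|Δx|,|Δy|)+1 lattice points, so counting each shared vertex once the boundary has gcd(6,22) + gcd(28,3) + gcd(8,23) + gcd(14,2) = 2+1+1+2 = 6.

6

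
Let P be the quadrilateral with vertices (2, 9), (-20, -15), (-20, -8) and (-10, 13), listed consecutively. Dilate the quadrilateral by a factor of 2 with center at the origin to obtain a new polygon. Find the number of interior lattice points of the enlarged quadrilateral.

Using the shoelace formula, 2A = |(2·(-15) − (-20)·9) + ((-20)·(-8) − (-20)·(-15)) + ((-20)·13 − (-10)·(-8)) + ((-10)·9 − 2·13)| = 446, so the area is 223.
Summing gcd(|Δx|,|Δy|) over the edges gives the boundary count: gcd(22,24) + gcd(0,7) + gcd(10,21) + gcd(12,4) = 2+7+1+4 = 14.
Scaling by 2 multiplies the area by 2² = 4 (so the new area is 892) and multiplies the boundary lattice-point count by 2, giving 28.
By Pick's theorem, the interior count of the dilated polygon is 892 − 28/2 + 1 = 879.

879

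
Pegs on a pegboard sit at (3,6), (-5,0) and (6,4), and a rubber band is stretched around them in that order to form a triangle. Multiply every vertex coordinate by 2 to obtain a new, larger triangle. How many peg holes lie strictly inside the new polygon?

65

The shoelace formula gives twice the area as |[3·0 − (-5)·6] + [(-5)·4 − 6·0] + [6·6 − 3·4]| = 34, so the area is 17.
Along each edge there are gcd(|Δx|,|Δy|)+1 lattice points, so counting each shared vertex once the boundary has gcd(8,6) + gcd(11,4) + gcd(3,2) = 2+1+1 = 4.
Scaling by 2 multiplies the area by 2² = 4 (so the new area is 68) and multiplies the boundary lattice-point count by 2, giving 8.
By Pick's theorem, the interior count of the dilated polygon is 68 − 8/2 + 1 = 65.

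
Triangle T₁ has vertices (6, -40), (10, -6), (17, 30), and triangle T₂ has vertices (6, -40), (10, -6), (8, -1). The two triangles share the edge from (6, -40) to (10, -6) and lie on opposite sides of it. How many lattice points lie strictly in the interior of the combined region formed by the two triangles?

The union is the simple quadrilateral with vertices (6, -40), (17, 30), (10, -6), (8, -1) in order.
Using the shoelace formula, 2A = |(6·30 − 17·(-40)) + (17·(-6) − 10·30) + (10·(-1) − 8·(-6)) + (8·(-40) − 6·(-1))| = 182, so the area is 91.
The number of boundary lattice points is Σ gcd(|Δx|,|Δy|) = gcd(11,70) + gcd(7,36) + gcd(2,5) + gcd(2,39) = 1+1+1+1 = 4.
By Pick's theorem I = A − B/2 + 1 = 91 − 4/2 + 1 = 90.

90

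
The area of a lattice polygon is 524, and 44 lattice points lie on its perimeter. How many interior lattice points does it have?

From Pick's theorem, I = A − B/2 + 1 = 524 − 44/2 + 1 = 503.

503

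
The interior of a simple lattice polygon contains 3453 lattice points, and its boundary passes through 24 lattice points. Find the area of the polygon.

Pick's theorem states A = I + B/2 − 1, so A = 3453 + 24/2 − 1 = 3464.

3464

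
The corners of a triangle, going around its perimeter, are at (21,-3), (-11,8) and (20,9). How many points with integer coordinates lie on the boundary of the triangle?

3

Summing gcd(|Δx|,|Δy|) over the edges gives the boundary count: gcd(32,11) + gcd(31,1) + gcd(1,12) = 1+1+1 = 3.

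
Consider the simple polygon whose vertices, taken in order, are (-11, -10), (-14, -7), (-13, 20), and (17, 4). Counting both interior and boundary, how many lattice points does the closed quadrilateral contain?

Using the shoelace formula, 2A = |((-11)·(-7) − (-14)·(-10)) + ((-14)·20 − (-13)·(-7)) + ((-13)·4 − 17·20) + (17·(-10) − (-11)·4)| = 952, so the area is 476.
The number of boundary lattice points is Σ gcd(|Δx|,|Δy|) = gcd(3,3) + gcd(1,27) + gcd(30,16) + gcd(28,14) = 3+1+2+14 = 20.
Pick's theorem gives I = A − B/2 + 1 = 476 − 20/2 + 1 = 467, so the closed region contains I + B = 467 + 20 = 487 lattice points.

487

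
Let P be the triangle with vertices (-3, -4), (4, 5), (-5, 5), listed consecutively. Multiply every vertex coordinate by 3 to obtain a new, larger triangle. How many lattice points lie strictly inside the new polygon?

By the shoelace formula, twice the signed area is |[(-3)·5 − 4·(-4)] + [4·5 − (-5)·5] + [(-5)·(-4) − (-3)·5]| = 81, so the area is 40.5.
The number of boundary lattice points is Σ gcd(|Δx|,|Δy|) = gcd(7,9) + gcd(9,0) + gcd(2,9) = 1+9+1 = 11.
Scaling by 3 multiplies the area by 3² = 9 (so the new area is 364.5) and multiplies the boundary lattice-point count by 3, giving 33.
By Pick's theorem, the interior count of the dilated polygon is 364.5 − 33/2 + 1 = 349.

349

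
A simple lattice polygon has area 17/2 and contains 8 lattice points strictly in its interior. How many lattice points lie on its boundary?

Pick's theorem gives A = I + B/2 − 1, so B = 2(A − I + 1) = 2(17/2 − 8 + 1) = 3.

3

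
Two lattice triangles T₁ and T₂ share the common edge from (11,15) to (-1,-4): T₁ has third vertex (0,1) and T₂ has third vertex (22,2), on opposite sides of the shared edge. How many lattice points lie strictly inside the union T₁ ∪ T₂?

The union is the simple quadrilateral with vertices (11,15), (0,1), (-1,-4), (22,2) in order.
The shoelace formula gives twice the area as |[11·1 − 0·15] + [0·(-4) − (-1)·1] + [(-1)·2 − 22·(-4)] + [22·15 − 11·2]| = 406, so the area is 203.
Along each edge there are gcd(|Δx|,|Δy|)+1 lattice points, so counting each shared vertex once the boundary has gcd(11,14) + gcd(1,5) + gcd(23,6) + gcd(11,13) = 1+1+1+1 = 4.
By Pick's theorem I = A − B/2 + 1 = 203 − 4/2 + 1 = 202.

202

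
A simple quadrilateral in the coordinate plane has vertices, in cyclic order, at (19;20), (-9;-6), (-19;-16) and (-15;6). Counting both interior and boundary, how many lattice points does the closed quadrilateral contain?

345

Using the shoelace formula, 2A = |(19·(-6) − (-9)·20) + ((-9)·(-16) − (-19)·(-6)) + ((-19)·6 − (-15)·(-16)) + ((-15)·20 − 19·6)| = 672, so the area is 336.
The number of boundary lattice points is Σ gcd(|Δx|,|Δy|) = gcd(28,26) + gcd(10,10) + gcd(4,22) + gcd(34,14) = 2+10+2+2 = 16.
Pick's theorem gives I = A − B/2 + 1 = 336 − 16/2 + 1 = 329, so the closed region contains I + B = 329 + 16 = 345 lattice points.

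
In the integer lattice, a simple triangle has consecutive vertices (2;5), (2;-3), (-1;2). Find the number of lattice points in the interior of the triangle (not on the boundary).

7

The shoelace formula gives twice the area as |(2·(-3) − 2·5) + (2·2 − (-1)·(-3)) + ((-1)·5 − 2·2)| = 24, so the area is 12.
The number of boundary lattice points is Σ gcd(|Δx|,|Δy|) = gcd(0,8) + gcd(3,5) + gcd(3,3) = 8+1+3 = 12.
By Pick's theorem A = I + B/2 − 1, so I = 12 − 12/2 + 1 = 7.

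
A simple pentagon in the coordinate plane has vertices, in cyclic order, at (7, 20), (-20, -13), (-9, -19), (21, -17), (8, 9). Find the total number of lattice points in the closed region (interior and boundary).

784

By the shoelace formula, twice the signed area is |[7·(-13) − (-20)·20] + [(-20)·(-19) − (-9)·(-13)] + [(-9)·(-17) − 21·(-19)] + [21·9 − 8·(-17)] + [8·20 − 7·9]| = 1546, so the area is 773.
The number of boundary lattice points is Σ gcd(|Δx|,|Δy|) = gcd(27,33) + gcd(11,6) + gcd(30,2) + gcd(13,26) + gcd(1,11) = 3+1+2+13+1 = 20.
Pick's theorem gives I = A − B/2 + 1 = 773 − 20/2 + 1 = 764, so the closed region contains I + B = 764 + 20 = 784 lattice points.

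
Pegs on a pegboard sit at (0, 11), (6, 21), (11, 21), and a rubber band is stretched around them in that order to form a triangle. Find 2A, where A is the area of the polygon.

50

The shoelace formula gives twice the area as |(0·21 − 6·11) + (6·21 − 11·21) + (11·11 − 0·21)| = 50, so the area is 25.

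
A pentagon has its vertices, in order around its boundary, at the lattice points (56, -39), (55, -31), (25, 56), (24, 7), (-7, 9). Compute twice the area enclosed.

Using the shoelace formula, 2A = |[56·(-31) − 55·(-39)] + [55·56 − 25·(-31)] + [25·7 − 24·56] + [24·9 − (-7)·7] + [(-7)·(-39) − 56·9]| = 3129, so the area is 3129/2.

3129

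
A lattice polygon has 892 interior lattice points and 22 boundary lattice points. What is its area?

902

By Pick's theorem, A = I + B/2 − 1 = 892 + 22/2 − 1 = 902.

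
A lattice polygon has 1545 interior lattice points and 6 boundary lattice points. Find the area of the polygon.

1547

Pick's theorem states A = I + B/2 − 1, so A = 1545 + 6/2 − 1 = 1547.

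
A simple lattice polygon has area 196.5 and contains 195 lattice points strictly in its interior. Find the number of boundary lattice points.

Pick's theorem gives A = I + B/2 − 1, so B = 2(A − I + 1) = 2(196.5 − 195 + 1) = 5.

5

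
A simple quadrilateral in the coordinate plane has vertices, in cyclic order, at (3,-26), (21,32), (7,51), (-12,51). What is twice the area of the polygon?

The shoelace formula gives twice the area as |(3·32 − 21·(-26)) + (21·51 − 7·32) + (7·51 − (-12)·51) + ((-12)·(-26) − 3·51)| = 2617, so the area is 1308.5.

2617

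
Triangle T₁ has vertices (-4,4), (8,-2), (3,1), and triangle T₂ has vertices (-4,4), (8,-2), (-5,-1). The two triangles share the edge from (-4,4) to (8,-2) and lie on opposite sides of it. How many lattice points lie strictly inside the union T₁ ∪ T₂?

The union is the simple quadrilateral with vertices (-4,4), (3,1), (8,-2), (-5,-1) in order.
The shoelace formula gives twice the area as |[(-4)·1 − 3·4] + [3·(-2) − 8·1] + [8·(-1) − (-5)·(-2)] + [(-5)·4 − (-4)·(-1)]| = 72, so the area is 36.
Summing gcd(|Δx|,|Δy|) over the edges gives the boundary count: gcd(7,3) + gcd(5,3) + gcd(13,1) + gcd(1,5) = 1+1+1+1 = 4.
By Pick's theorem I = A − B/2 + 1 = 36 − 4/2 + 1 = 35.

35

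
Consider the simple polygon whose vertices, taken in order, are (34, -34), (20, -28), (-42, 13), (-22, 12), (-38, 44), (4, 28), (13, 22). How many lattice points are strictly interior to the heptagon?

By the shoelace formula, twice the signed area is |[34·(-28) − 20·(-34)] + [20·13 − (-42)·(-28)] + [(-42)·12 − (-22)·13] + [(-22)·44 − (-38)·12] + [(-38)·28 − 4·44] + [4·22 − 13·28] + [13·(-34) − 34·22]| = 4624, so the area is 2312.
The number of boundary lattice points is Σ gcd(|Δx|,|Δy|) = gcd(14,6) + gcd(62,41) + gcd(20,1) + gcd(16,32) + gcd(42,16) + gcd(9,6) + gcd(21,56) = 2+1+1+16+2+3+7 = 32.
Pick's theorem gives I = A − B/2 + 1 = 2312 − 32/2 + 1 = 2297.

2297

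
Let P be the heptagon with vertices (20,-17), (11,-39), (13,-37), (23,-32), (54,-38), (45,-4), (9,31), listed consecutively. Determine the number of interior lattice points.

1469

Using the shoelace formula, 2A = |[20·(-39) − 11·(-17)] + [11·(-37) − 13·(-39)] + [13·(-32) − 23·(-37)] + [23·(-38) − 54·(-32)] + [54·(-4) − 45·(-38)] + [45·31 − 9·(-4)] + [9·(-17) − 20·31]| = 2948, so the area is 1474.
Along each edge there are gcd(|Δx|,|Δy|)+1 lattice points, so counting each shared vertex once the boundary has gcd(9,22) + gcd(2,2) + gcd(10,5) + gcd(31,6) + gcd(9,34) + gcd(36,35) + gcd(11,48) = 1+2+5+1+1+1+1 = 12.
By Pick's theorem A = I + B/2 − 1, so I = 1474 − 12/2 + 1 = 1469.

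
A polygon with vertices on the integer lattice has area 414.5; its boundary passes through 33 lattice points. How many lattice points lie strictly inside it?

399

From Pick's theorem, I = A − B/2 + 1 = 414.5 − 33/2 + 1 = 399.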